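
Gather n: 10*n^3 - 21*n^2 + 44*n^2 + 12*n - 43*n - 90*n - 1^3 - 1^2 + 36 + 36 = 10*n^3 + 23*n^2 - 121*n + 70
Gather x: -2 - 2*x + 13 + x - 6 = 5 - x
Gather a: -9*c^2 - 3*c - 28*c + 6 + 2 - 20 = -9*c^2 - 31*c - 12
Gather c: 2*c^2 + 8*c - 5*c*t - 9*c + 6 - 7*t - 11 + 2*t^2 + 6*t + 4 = 2*c^2 + c*(-5*t - 1) + 2*t^2 - t - 1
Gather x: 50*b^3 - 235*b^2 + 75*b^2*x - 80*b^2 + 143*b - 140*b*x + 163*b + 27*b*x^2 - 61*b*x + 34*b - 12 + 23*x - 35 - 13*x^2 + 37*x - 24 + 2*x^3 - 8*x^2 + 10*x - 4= 50*b^3 - 315*b^2 + 340*b + 2*x^3 + x^2*(27*b - 21) + x*(75*b^2 - 201*b + 70) - 75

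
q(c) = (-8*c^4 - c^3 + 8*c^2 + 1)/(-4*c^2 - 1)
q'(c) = 8*c*(-8*c^4 - c^3 + 8*c^2 + 1)/(-4*c^2 - 1)^2 + (-32*c^3 - 3*c^2 + 16*c)/(-4*c^2 - 1) = c*(64*c^4 + 4*c^3 + 32*c^2 + 3*c - 8)/(16*c^4 + 8*c^2 + 1)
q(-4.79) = 42.22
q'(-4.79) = -18.90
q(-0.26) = -1.20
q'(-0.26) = 1.03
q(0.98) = -0.07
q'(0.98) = 3.70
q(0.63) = -1.03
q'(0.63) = 1.66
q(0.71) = -0.88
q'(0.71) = 2.18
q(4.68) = 42.48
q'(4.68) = 18.97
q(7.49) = 111.57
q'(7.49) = 30.21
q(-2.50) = 9.46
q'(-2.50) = -9.70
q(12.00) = 288.50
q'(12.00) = 48.25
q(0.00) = -1.00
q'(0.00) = 0.00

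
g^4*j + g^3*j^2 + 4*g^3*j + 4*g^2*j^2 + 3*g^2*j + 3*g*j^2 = g*(g + 3)*(g + j)*(g*j + j)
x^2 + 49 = (x - 7*I)*(x + 7*I)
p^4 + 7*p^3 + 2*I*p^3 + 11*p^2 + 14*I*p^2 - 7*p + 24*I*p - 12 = (p + 3)*(p + 4)*(p + I)^2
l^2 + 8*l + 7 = (l + 1)*(l + 7)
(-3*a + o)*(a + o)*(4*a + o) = -12*a^3 - 11*a^2*o + 2*a*o^2 + o^3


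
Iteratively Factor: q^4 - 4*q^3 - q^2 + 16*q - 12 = (q - 3)*(q^3 - q^2 - 4*q + 4) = (q - 3)*(q - 1)*(q^2 - 4) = (q - 3)*(q - 1)*(q + 2)*(q - 2)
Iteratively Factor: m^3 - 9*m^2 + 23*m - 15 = (m - 1)*(m^2 - 8*m + 15) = (m - 5)*(m - 1)*(m - 3)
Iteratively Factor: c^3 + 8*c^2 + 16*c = (c + 4)*(c^2 + 4*c) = c*(c + 4)*(c + 4)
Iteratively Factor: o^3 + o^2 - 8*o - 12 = (o + 2)*(o^2 - o - 6) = (o - 3)*(o + 2)*(o + 2)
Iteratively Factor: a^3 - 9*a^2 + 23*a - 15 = (a - 5)*(a^2 - 4*a + 3) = (a - 5)*(a - 3)*(a - 1)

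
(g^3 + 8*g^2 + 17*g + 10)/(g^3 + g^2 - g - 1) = (g^2 + 7*g + 10)/(g^2 - 1)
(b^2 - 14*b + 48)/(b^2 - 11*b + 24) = (b - 6)/(b - 3)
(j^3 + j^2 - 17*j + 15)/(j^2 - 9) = (j^2 + 4*j - 5)/(j + 3)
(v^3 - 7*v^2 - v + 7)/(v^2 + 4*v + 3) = (v^2 - 8*v + 7)/(v + 3)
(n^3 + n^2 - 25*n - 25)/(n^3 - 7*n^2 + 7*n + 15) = (n + 5)/(n - 3)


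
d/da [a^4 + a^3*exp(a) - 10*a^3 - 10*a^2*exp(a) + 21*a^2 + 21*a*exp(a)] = a^3*exp(a) + 4*a^3 - 7*a^2*exp(a) - 30*a^2 + a*exp(a) + 42*a + 21*exp(a)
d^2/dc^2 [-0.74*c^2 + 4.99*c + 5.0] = -1.48000000000000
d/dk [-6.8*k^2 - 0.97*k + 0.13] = -13.6*k - 0.97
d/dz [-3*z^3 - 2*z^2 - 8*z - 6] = -9*z^2 - 4*z - 8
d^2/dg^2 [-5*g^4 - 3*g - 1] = -60*g^2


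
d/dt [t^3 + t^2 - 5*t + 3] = 3*t^2 + 2*t - 5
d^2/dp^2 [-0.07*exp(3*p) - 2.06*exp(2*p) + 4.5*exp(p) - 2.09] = (-0.63*exp(2*p) - 8.24*exp(p) + 4.5)*exp(p)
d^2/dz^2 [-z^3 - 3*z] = -6*z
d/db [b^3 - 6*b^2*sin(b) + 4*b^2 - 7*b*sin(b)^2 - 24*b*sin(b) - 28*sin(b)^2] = -6*b^2*cos(b) + 3*b^2 - 12*b*sin(b) - 7*b*sin(2*b) - 24*b*cos(b) + 8*b - 7*sin(b)^2 - 24*sin(b) - 28*sin(2*b)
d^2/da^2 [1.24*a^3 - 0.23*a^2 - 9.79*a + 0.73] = 7.44*a - 0.46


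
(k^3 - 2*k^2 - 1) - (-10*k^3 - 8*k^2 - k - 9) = 11*k^3 + 6*k^2 + k + 8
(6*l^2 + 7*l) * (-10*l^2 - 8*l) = -60*l^4 - 118*l^3 - 56*l^2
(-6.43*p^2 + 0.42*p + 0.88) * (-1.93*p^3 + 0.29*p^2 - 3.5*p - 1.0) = 12.4099*p^5 - 2.6753*p^4 + 20.9284*p^3 + 5.2152*p^2 - 3.5*p - 0.88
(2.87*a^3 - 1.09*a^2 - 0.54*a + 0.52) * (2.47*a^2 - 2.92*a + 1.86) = 7.0889*a^5 - 11.0727*a^4 + 7.1872*a^3 + 0.8338*a^2 - 2.5228*a + 0.9672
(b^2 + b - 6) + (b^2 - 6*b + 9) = 2*b^2 - 5*b + 3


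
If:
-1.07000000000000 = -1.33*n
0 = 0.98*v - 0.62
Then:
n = 0.80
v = 0.63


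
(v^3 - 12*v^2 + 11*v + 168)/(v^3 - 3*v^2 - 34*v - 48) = (v - 7)/(v + 2)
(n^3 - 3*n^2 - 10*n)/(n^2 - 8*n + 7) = n*(n^2 - 3*n - 10)/(n^2 - 8*n + 7)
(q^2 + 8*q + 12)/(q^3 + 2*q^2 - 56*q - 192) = (q + 2)/(q^2 - 4*q - 32)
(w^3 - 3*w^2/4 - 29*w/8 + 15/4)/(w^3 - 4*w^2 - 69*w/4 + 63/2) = (4*w^2 + 3*w - 10)/(2*(2*w^2 - 5*w - 42))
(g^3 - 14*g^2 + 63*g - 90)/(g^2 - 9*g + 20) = (g^2 - 9*g + 18)/(g - 4)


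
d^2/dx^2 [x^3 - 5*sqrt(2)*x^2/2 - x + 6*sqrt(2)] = 6*x - 5*sqrt(2)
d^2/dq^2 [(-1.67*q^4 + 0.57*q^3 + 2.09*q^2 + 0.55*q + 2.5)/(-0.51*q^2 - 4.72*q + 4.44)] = (0.868733999999999*q^6 + 24.120144*q^5 + 200.54028*q^4 - 578.168502*q^3 + 434.435724*q^2 - 111.001032*q - 228.169328)/(0.132651*q^6 + 3.683016*q^5 + 30.62142*q^4 + 41.02624*q^3 - 266.58648*q^2 + 279.144576*q - 87.528384)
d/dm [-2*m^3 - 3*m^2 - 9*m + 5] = -6*m^2 - 6*m - 9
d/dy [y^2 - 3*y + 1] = 2*y - 3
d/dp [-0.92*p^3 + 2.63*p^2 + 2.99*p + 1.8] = -2.76*p^2 + 5.26*p + 2.99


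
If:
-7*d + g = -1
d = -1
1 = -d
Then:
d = -1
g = -8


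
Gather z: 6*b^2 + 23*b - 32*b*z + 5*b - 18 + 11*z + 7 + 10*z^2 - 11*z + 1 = 6*b^2 - 32*b*z + 28*b + 10*z^2 - 10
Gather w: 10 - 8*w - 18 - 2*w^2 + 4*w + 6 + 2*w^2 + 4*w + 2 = 0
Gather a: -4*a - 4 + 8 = 4 - 4*a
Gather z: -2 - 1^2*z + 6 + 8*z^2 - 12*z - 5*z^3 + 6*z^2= -5*z^3 + 14*z^2 - 13*z + 4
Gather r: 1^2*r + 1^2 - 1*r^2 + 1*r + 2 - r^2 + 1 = -2*r^2 + 2*r + 4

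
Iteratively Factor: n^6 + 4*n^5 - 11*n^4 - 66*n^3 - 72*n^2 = (n - 4)*(n^5 + 8*n^4 + 21*n^3 + 18*n^2) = n*(n - 4)*(n^4 + 8*n^3 + 21*n^2 + 18*n) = n^2*(n - 4)*(n^3 + 8*n^2 + 21*n + 18) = n^2*(n - 4)*(n + 2)*(n^2 + 6*n + 9) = n^2*(n - 4)*(n + 2)*(n + 3)*(n + 3)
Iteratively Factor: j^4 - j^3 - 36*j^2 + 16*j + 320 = (j + 4)*(j^3 - 5*j^2 - 16*j + 80) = (j - 5)*(j + 4)*(j^2 - 16) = (j - 5)*(j + 4)^2*(j - 4)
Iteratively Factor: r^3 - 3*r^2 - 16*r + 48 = (r - 4)*(r^2 + r - 12) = (r - 4)*(r - 3)*(r + 4)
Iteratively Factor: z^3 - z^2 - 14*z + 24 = (z + 4)*(z^2 - 5*z + 6) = (z - 3)*(z + 4)*(z - 2)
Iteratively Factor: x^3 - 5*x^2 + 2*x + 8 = (x - 4)*(x^2 - x - 2) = (x - 4)*(x - 2)*(x + 1)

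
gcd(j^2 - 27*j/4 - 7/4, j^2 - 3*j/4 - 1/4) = j + 1/4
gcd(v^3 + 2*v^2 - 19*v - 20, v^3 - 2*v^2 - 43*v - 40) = v^2 + 6*v + 5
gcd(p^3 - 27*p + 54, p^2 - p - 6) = p - 3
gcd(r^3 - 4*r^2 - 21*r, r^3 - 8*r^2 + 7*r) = r^2 - 7*r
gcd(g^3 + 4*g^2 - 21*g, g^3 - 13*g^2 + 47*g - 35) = 1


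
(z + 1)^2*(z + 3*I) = z^3 + 2*z^2 + 3*I*z^2 + z + 6*I*z + 3*I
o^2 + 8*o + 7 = (o + 1)*(o + 7)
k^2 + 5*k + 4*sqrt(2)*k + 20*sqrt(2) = (k + 5)*(k + 4*sqrt(2))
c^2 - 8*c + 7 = (c - 7)*(c - 1)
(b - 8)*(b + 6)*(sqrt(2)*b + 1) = sqrt(2)*b^3 - 2*sqrt(2)*b^2 + b^2 - 48*sqrt(2)*b - 2*b - 48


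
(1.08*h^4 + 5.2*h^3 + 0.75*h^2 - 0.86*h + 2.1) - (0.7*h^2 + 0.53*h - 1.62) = 1.08*h^4 + 5.2*h^3 + 0.05*h^2 - 1.39*h + 3.72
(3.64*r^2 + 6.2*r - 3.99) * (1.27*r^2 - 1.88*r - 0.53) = 4.6228*r^4 + 1.0308*r^3 - 18.6525*r^2 + 4.2152*r + 2.1147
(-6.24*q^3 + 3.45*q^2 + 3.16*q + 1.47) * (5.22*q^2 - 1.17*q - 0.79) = -32.5728*q^5 + 25.3098*q^4 + 17.3883*q^3 + 1.2507*q^2 - 4.2163*q - 1.1613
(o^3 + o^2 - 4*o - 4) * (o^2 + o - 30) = o^5 + 2*o^4 - 33*o^3 - 38*o^2 + 116*o + 120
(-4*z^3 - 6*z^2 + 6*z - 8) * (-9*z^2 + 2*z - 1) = 36*z^5 + 46*z^4 - 62*z^3 + 90*z^2 - 22*z + 8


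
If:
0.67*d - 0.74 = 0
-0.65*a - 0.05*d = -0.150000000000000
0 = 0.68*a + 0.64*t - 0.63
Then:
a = 0.15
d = 1.10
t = 0.83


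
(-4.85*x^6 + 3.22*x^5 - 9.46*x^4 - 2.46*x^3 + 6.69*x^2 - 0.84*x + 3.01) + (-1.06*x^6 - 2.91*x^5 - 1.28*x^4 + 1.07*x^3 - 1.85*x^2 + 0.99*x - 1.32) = -5.91*x^6 + 0.31*x^5 - 10.74*x^4 - 1.39*x^3 + 4.84*x^2 + 0.15*x + 1.69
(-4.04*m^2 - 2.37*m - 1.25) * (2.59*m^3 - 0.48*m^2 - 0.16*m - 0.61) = -10.4636*m^5 - 4.1991*m^4 - 1.4535*m^3 + 3.4436*m^2 + 1.6457*m + 0.7625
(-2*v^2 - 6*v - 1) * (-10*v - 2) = 20*v^3 + 64*v^2 + 22*v + 2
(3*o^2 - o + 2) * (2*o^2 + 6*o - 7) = 6*o^4 + 16*o^3 - 23*o^2 + 19*o - 14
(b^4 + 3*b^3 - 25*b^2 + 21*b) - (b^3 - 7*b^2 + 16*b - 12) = b^4 + 2*b^3 - 18*b^2 + 5*b + 12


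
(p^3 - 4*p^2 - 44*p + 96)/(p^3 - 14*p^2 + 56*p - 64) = (p + 6)/(p - 4)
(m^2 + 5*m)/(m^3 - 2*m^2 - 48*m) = (m + 5)/(m^2 - 2*m - 48)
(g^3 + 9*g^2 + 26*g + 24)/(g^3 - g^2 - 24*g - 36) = (g + 4)/(g - 6)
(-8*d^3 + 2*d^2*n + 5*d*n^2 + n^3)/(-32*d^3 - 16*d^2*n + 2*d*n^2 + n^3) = (d - n)/(4*d - n)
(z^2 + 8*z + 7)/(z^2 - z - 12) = (z^2 + 8*z + 7)/(z^2 - z - 12)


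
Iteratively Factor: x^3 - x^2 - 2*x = (x - 2)*(x^2 + x) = (x - 2)*(x + 1)*(x)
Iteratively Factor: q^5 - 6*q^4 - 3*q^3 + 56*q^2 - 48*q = (q - 4)*(q^4 - 2*q^3 - 11*q^2 + 12*q) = (q - 4)*(q + 3)*(q^3 - 5*q^2 + 4*q) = (q - 4)*(q - 1)*(q + 3)*(q^2 - 4*q) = (q - 4)^2*(q - 1)*(q + 3)*(q)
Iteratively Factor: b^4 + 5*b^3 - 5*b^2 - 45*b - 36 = (b + 3)*(b^3 + 2*b^2 - 11*b - 12) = (b + 1)*(b + 3)*(b^2 + b - 12) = (b + 1)*(b + 3)*(b + 4)*(b - 3)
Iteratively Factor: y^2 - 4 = (y + 2)*(y - 2)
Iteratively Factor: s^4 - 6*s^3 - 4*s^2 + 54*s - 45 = (s + 3)*(s^3 - 9*s^2 + 23*s - 15) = (s - 5)*(s + 3)*(s^2 - 4*s + 3) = (s - 5)*(s - 3)*(s + 3)*(s - 1)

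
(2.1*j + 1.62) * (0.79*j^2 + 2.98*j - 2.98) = 1.659*j^3 + 7.5378*j^2 - 1.4304*j - 4.8276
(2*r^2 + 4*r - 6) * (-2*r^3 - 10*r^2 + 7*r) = -4*r^5 - 28*r^4 - 14*r^3 + 88*r^2 - 42*r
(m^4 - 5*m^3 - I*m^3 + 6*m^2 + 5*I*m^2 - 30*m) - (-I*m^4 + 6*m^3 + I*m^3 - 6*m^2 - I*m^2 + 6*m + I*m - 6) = m^4 + I*m^4 - 11*m^3 - 2*I*m^3 + 12*m^2 + 6*I*m^2 - 36*m - I*m + 6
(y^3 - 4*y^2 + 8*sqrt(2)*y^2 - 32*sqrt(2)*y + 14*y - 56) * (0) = 0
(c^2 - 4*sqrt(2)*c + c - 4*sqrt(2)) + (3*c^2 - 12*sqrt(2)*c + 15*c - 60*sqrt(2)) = 4*c^2 - 16*sqrt(2)*c + 16*c - 64*sqrt(2)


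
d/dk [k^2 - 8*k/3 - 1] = 2*k - 8/3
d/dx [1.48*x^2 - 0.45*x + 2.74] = 2.96*x - 0.45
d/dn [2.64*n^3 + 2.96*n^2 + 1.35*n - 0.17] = 7.92*n^2 + 5.92*n + 1.35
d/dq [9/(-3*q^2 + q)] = 9*(6*q - 1)/(q^2*(3*q - 1)^2)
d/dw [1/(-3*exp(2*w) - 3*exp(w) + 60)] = (2*exp(w) + 1)*exp(w)/(3*(exp(2*w) + exp(w) - 20)^2)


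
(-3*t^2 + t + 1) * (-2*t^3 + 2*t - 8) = 6*t^5 - 2*t^4 - 8*t^3 + 26*t^2 - 6*t - 8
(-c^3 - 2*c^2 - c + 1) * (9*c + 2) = -9*c^4 - 20*c^3 - 13*c^2 + 7*c + 2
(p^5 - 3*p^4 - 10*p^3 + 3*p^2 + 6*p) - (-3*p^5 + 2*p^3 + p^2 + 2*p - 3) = 4*p^5 - 3*p^4 - 12*p^3 + 2*p^2 + 4*p + 3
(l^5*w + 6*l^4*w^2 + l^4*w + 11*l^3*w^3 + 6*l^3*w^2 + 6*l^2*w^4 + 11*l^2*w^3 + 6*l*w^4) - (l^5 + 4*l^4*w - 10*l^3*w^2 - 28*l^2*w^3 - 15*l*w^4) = l^5*w - l^5 + 6*l^4*w^2 - 3*l^4*w + 11*l^3*w^3 + 16*l^3*w^2 + 6*l^2*w^4 + 39*l^2*w^3 + 21*l*w^4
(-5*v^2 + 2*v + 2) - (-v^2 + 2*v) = 2 - 4*v^2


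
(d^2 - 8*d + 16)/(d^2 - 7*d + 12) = (d - 4)/(d - 3)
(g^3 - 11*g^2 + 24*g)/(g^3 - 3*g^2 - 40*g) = (g - 3)/(g + 5)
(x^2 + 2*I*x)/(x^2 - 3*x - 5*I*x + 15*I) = x*(x + 2*I)/(x^2 - 3*x - 5*I*x + 15*I)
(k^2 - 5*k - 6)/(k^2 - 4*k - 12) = (k + 1)/(k + 2)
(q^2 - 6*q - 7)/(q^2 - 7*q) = (q + 1)/q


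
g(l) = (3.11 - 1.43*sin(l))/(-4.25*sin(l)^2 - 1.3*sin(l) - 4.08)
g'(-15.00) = 0.30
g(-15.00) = -0.80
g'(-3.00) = -0.38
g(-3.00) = -0.83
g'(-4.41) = -0.10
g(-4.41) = -0.19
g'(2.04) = -0.17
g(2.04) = -0.21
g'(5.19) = -0.21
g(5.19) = -0.70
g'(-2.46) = 0.29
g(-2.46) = -0.81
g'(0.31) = 0.70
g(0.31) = -0.55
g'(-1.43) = -0.06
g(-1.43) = -0.65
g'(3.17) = -0.56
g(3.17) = -0.78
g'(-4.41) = -0.10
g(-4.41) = -0.19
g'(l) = (3.11 - 1.43*sin(l))*(8.5*sin(l)*cos(l) + 1.3*cos(l))/(-4.25*sin(l)^2 - 1.3*sin(l) - 4.08)^2 - 1.43*cos(l)/(-4.25*sin(l)^2 - 1.3*sin(l) - 4.08) = (-6.0775*sin(l)^2 + 26.435*sin(l) + 9.8774)*cos(l)/(18.0625*sin(l)^4 + 11.05*sin(l)^3 + 36.37*sin(l)^2 + 10.608*sin(l) + 16.6464)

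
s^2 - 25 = (s - 5)*(s + 5)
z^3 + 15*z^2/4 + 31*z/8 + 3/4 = (z + 1/4)*(z + 3/2)*(z + 2)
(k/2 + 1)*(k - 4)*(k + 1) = k^3/2 - k^2/2 - 5*k - 4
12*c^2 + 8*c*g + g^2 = (2*c + g)*(6*c + g)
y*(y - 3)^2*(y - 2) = y^4 - 8*y^3 + 21*y^2 - 18*y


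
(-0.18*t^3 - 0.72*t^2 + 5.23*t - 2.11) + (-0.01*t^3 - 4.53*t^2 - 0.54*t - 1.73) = -0.19*t^3 - 5.25*t^2 + 4.69*t - 3.84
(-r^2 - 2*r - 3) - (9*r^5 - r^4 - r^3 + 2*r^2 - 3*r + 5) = -9*r^5 + r^4 + r^3 - 3*r^2 + r - 8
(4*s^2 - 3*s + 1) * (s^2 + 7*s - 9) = 4*s^4 + 25*s^3 - 56*s^2 + 34*s - 9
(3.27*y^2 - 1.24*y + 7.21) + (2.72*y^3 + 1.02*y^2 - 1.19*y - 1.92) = 2.72*y^3 + 4.29*y^2 - 2.43*y + 5.29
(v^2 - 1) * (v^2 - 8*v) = v^4 - 8*v^3 - v^2 + 8*v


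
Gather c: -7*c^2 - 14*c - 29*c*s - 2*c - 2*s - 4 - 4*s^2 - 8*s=-7*c^2 + c*(-29*s - 16) - 4*s^2 - 10*s - 4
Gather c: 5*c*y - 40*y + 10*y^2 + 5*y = 5*c*y + 10*y^2 - 35*y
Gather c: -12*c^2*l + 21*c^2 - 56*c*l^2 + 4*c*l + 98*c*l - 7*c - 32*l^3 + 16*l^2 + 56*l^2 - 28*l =c^2*(21 - 12*l) + c*(-56*l^2 + 102*l - 7) - 32*l^3 + 72*l^2 - 28*l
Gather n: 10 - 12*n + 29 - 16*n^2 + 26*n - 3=-16*n^2 + 14*n + 36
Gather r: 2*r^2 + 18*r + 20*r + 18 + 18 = 2*r^2 + 38*r + 36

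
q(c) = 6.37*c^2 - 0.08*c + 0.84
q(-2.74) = 48.88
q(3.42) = 75.07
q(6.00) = 229.68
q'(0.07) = 0.81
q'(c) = 12.74*c - 0.08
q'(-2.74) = -34.99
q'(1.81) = 22.98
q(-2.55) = 42.46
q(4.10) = 107.59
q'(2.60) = 33.04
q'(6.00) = 76.36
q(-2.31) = 35.02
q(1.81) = 21.56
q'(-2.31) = -29.51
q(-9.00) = 517.53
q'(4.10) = 52.15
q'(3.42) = 43.49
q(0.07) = 0.87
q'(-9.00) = -114.74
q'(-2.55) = -32.57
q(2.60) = 43.69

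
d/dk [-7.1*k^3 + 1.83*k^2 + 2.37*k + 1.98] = -21.3*k^2 + 3.66*k + 2.37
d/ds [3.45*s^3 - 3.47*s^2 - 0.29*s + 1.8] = 10.35*s^2 - 6.94*s - 0.29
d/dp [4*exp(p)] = 4*exp(p)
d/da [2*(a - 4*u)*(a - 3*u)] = 4*a - 14*u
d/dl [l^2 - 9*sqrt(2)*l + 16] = 2*l - 9*sqrt(2)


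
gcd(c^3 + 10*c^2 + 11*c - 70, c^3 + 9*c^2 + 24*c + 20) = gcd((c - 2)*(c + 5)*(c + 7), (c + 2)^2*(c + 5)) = c + 5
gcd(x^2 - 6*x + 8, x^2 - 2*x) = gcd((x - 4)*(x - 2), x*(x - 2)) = x - 2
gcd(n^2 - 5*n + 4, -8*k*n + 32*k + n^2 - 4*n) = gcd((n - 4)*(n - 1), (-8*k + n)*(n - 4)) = n - 4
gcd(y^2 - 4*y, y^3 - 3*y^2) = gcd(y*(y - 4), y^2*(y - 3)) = y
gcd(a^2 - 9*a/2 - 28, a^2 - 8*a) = a - 8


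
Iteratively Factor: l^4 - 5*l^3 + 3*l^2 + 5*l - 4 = (l - 1)*(l^3 - 4*l^2 - l + 4) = (l - 4)*(l - 1)*(l^2 - 1) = (l - 4)*(l - 1)^2*(l + 1)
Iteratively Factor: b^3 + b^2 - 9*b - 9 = (b + 3)*(b^2 - 2*b - 3) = (b + 1)*(b + 3)*(b - 3)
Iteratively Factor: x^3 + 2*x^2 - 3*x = (x - 1)*(x^2 + 3*x) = (x - 1)*(x + 3)*(x)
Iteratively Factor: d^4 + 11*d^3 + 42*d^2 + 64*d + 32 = (d + 1)*(d^3 + 10*d^2 + 32*d + 32) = (d + 1)*(d + 2)*(d^2 + 8*d + 16) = (d + 1)*(d + 2)*(d + 4)*(d + 4)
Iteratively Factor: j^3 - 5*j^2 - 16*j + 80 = (j - 5)*(j^2 - 16) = (j - 5)*(j + 4)*(j - 4)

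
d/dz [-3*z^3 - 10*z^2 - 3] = z*(-9*z - 20)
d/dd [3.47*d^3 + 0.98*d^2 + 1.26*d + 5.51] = 10.41*d^2 + 1.96*d + 1.26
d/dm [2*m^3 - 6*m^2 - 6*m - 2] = 6*m^2 - 12*m - 6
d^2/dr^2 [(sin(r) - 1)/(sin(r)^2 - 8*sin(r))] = (-sin(r)^2 - 4*sin(r) - 22 + 58/sin(r) + 48/sin(r)^2 - 128/sin(r)^3)/(sin(r) - 8)^3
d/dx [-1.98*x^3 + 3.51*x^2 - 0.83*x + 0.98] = -5.94*x^2 + 7.02*x - 0.83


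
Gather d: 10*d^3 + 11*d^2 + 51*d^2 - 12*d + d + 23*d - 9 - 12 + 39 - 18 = 10*d^3 + 62*d^2 + 12*d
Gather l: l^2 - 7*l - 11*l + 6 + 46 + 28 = l^2 - 18*l + 80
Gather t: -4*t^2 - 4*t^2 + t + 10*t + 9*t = -8*t^2 + 20*t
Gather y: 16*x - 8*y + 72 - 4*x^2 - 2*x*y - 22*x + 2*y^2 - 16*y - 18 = -4*x^2 - 6*x + 2*y^2 + y*(-2*x - 24) + 54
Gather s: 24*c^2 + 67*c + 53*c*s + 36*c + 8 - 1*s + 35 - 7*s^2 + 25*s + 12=24*c^2 + 103*c - 7*s^2 + s*(53*c + 24) + 55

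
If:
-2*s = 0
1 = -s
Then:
No Solution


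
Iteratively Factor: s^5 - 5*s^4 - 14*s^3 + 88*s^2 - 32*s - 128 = (s - 2)*(s^4 - 3*s^3 - 20*s^2 + 48*s + 64) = (s - 4)*(s - 2)*(s^3 + s^2 - 16*s - 16) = (s - 4)*(s - 2)*(s + 4)*(s^2 - 3*s - 4) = (s - 4)^2*(s - 2)*(s + 4)*(s + 1)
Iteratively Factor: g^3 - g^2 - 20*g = (g + 4)*(g^2 - 5*g) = (g - 5)*(g + 4)*(g)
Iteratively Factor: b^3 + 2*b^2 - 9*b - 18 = (b - 3)*(b^2 + 5*b + 6) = (b - 3)*(b + 2)*(b + 3)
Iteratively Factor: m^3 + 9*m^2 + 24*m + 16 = (m + 4)*(m^2 + 5*m + 4) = (m + 4)^2*(m + 1)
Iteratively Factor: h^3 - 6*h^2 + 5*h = (h - 1)*(h^2 - 5*h) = h*(h - 1)*(h - 5)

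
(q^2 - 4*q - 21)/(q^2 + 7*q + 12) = (q - 7)/(q + 4)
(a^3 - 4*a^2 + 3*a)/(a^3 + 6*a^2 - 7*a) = (a - 3)/(a + 7)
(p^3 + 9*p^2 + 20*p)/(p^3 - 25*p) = (p + 4)/(p - 5)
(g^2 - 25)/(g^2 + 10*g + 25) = (g - 5)/(g + 5)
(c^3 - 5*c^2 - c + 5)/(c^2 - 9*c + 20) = (c^2 - 1)/(c - 4)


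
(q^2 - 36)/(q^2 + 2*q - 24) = (q - 6)/(q - 4)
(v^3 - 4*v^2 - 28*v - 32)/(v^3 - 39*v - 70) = (v^2 - 6*v - 16)/(v^2 - 2*v - 35)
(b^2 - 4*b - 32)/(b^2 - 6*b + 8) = (b^2 - 4*b - 32)/(b^2 - 6*b + 8)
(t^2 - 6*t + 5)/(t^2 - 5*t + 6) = (t^2 - 6*t + 5)/(t^2 - 5*t + 6)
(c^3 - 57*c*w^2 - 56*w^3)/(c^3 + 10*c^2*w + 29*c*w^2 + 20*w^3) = (c^2 - c*w - 56*w^2)/(c^2 + 9*c*w + 20*w^2)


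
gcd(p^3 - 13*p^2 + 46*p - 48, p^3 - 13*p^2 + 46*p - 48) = p^3 - 13*p^2 + 46*p - 48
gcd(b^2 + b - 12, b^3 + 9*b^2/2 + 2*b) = b + 4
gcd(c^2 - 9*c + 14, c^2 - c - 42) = c - 7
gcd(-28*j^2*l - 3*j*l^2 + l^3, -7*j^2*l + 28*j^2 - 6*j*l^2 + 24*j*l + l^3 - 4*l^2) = 7*j - l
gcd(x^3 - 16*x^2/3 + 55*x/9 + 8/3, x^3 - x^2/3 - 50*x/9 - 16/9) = x^2 - 7*x/3 - 8/9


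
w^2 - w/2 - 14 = (w - 4)*(w + 7/2)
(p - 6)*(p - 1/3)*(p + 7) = p^3 + 2*p^2/3 - 127*p/3 + 14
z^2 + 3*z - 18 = (z - 3)*(z + 6)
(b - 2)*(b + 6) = b^2 + 4*b - 12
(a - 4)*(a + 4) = a^2 - 16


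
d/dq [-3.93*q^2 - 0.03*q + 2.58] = -7.86*q - 0.03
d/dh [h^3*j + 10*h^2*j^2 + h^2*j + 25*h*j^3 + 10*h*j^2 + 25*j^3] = j*(3*h^2 + 20*h*j + 2*h + 25*j^2 + 10*j)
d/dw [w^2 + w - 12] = 2*w + 1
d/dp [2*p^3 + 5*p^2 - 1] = 2*p*(3*p + 5)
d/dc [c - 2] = 1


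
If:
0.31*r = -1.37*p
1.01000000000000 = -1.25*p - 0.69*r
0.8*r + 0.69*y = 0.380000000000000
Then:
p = 0.56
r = -2.48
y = 3.43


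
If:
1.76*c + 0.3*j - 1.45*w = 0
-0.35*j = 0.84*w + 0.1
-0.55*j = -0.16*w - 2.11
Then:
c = -1.84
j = 3.39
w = -1.53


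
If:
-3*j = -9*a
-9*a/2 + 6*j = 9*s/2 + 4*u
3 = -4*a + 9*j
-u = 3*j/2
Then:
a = 3/23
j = 9/23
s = 21/23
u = -27/46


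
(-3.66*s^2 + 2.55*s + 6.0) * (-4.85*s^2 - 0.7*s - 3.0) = 17.751*s^4 - 9.8055*s^3 - 19.905*s^2 - 11.85*s - 18.0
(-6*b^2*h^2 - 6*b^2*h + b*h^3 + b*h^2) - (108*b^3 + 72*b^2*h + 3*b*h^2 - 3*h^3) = -108*b^3 - 6*b^2*h^2 - 78*b^2*h + b*h^3 - 2*b*h^2 + 3*h^3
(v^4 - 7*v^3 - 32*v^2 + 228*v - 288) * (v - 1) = v^5 - 8*v^4 - 25*v^3 + 260*v^2 - 516*v + 288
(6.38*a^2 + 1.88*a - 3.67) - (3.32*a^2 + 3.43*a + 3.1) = 3.06*a^2 - 1.55*a - 6.77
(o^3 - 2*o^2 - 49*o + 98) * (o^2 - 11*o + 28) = o^5 - 13*o^4 + o^3 + 581*o^2 - 2450*o + 2744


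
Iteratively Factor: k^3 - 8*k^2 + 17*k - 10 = (k - 2)*(k^2 - 6*k + 5) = (k - 2)*(k - 1)*(k - 5)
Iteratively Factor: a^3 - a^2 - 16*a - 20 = (a - 5)*(a^2 + 4*a + 4) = (a - 5)*(a + 2)*(a + 2)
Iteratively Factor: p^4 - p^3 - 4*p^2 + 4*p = (p)*(p^3 - p^2 - 4*p + 4) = p*(p + 2)*(p^2 - 3*p + 2) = p*(p - 2)*(p + 2)*(p - 1)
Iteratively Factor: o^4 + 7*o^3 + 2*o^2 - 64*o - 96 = (o + 2)*(o^3 + 5*o^2 - 8*o - 48) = (o - 3)*(o + 2)*(o^2 + 8*o + 16) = (o - 3)*(o + 2)*(o + 4)*(o + 4)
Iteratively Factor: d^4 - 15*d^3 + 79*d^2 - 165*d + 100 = (d - 5)*(d^3 - 10*d^2 + 29*d - 20) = (d - 5)*(d - 1)*(d^2 - 9*d + 20) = (d - 5)*(d - 4)*(d - 1)*(d - 5)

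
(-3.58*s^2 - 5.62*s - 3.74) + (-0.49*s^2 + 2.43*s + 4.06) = -4.07*s^2 - 3.19*s + 0.319999999999999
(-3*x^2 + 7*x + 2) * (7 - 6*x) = 18*x^3 - 63*x^2 + 37*x + 14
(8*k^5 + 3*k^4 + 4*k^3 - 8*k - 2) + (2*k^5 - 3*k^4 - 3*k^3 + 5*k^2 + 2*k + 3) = 10*k^5 + k^3 + 5*k^2 - 6*k + 1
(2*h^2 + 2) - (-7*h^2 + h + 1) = 9*h^2 - h + 1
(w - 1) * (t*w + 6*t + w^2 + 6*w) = t*w^2 + 5*t*w - 6*t + w^3 + 5*w^2 - 6*w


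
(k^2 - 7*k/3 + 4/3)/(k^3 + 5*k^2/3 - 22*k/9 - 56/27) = 9*(k - 1)/(9*k^2 + 27*k + 14)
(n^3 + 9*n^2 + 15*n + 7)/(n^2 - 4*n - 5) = (n^2 + 8*n + 7)/(n - 5)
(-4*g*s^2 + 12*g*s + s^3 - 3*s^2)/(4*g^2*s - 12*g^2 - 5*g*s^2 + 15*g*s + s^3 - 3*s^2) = s/(-g + s)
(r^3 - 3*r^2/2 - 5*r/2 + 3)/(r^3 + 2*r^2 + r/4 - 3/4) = 2*(r^2 - 3*r + 2)/(2*r^2 + r - 1)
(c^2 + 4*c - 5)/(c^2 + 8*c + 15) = (c - 1)/(c + 3)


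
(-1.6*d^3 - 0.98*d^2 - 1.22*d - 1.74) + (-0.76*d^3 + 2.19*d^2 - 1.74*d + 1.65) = -2.36*d^3 + 1.21*d^2 - 2.96*d - 0.0900000000000001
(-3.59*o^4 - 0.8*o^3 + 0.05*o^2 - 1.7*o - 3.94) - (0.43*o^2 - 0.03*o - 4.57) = -3.59*o^4 - 0.8*o^3 - 0.38*o^2 - 1.67*o + 0.63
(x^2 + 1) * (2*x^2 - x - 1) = 2*x^4 - x^3 + x^2 - x - 1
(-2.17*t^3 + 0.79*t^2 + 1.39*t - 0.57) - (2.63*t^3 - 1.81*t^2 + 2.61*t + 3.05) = -4.8*t^3 + 2.6*t^2 - 1.22*t - 3.62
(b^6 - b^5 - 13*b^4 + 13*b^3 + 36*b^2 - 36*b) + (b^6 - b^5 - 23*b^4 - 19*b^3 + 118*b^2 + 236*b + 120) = 2*b^6 - 2*b^5 - 36*b^4 - 6*b^3 + 154*b^2 + 200*b + 120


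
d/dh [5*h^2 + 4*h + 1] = 10*h + 4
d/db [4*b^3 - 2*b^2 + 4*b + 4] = 12*b^2 - 4*b + 4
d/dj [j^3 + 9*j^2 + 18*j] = 3*j^2 + 18*j + 18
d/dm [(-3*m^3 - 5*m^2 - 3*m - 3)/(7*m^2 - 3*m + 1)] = (-21*m^4 + 18*m^3 + 27*m^2 + 32*m - 12)/(49*m^4 - 42*m^3 + 23*m^2 - 6*m + 1)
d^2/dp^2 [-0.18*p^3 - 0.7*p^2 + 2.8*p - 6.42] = -1.08*p - 1.4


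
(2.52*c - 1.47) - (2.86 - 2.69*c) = 5.21*c - 4.33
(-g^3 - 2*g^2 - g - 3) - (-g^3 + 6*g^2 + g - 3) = -8*g^2 - 2*g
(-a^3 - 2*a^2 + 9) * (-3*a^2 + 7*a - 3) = 3*a^5 - a^4 - 11*a^3 - 21*a^2 + 63*a - 27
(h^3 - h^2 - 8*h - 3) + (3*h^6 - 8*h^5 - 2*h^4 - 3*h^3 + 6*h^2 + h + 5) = 3*h^6 - 8*h^5 - 2*h^4 - 2*h^3 + 5*h^2 - 7*h + 2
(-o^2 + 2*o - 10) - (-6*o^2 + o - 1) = 5*o^2 + o - 9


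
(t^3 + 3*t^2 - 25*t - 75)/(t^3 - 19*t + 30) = (t^2 - 2*t - 15)/(t^2 - 5*t + 6)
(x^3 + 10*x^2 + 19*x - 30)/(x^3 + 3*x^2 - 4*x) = (x^2 + 11*x + 30)/(x*(x + 4))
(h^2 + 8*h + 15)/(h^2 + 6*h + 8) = (h^2 + 8*h + 15)/(h^2 + 6*h + 8)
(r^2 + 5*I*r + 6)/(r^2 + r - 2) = (r^2 + 5*I*r + 6)/(r^2 + r - 2)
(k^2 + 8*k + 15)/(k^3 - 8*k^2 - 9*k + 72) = (k + 5)/(k^2 - 11*k + 24)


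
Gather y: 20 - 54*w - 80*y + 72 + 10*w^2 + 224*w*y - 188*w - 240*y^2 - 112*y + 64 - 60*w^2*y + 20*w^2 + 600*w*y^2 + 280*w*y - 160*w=30*w^2 - 402*w + y^2*(600*w - 240) + y*(-60*w^2 + 504*w - 192) + 156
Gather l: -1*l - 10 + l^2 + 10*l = l^2 + 9*l - 10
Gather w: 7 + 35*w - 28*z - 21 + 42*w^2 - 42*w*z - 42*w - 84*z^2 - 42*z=42*w^2 + w*(-42*z - 7) - 84*z^2 - 70*z - 14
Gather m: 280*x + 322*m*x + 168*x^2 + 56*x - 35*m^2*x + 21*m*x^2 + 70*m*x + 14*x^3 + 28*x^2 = -35*m^2*x + m*(21*x^2 + 392*x) + 14*x^3 + 196*x^2 + 336*x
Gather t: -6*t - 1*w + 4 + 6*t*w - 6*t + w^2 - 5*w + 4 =t*(6*w - 12) + w^2 - 6*w + 8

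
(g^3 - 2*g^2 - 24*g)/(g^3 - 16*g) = (g - 6)/(g - 4)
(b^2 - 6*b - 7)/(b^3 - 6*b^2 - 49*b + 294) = (b + 1)/(b^2 + b - 42)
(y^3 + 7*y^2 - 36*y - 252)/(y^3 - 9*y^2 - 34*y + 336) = (y^2 + y - 42)/(y^2 - 15*y + 56)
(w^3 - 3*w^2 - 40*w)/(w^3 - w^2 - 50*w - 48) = w*(w + 5)/(w^2 + 7*w + 6)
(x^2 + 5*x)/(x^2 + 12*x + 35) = x/(x + 7)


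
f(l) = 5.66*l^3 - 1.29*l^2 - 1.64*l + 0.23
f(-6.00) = -1258.93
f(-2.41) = -82.54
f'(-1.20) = 25.91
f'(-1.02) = 18.66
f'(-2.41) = 103.20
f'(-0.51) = 4.09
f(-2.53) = -95.54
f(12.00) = 9575.27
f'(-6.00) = 625.12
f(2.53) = 79.48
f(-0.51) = -0.02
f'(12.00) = 2412.52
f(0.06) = 0.13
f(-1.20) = -9.44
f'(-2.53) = 113.57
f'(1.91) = 55.38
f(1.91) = 31.83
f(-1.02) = -5.45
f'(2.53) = 100.52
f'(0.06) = -1.73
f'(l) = 16.98*l^2 - 2.58*l - 1.64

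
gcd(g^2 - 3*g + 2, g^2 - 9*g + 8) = g - 1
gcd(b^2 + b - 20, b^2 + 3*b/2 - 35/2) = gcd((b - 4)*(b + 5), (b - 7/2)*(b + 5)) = b + 5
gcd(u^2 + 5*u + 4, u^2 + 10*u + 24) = u + 4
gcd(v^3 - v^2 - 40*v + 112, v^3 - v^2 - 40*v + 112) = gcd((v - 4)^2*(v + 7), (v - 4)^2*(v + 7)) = v^3 - v^2 - 40*v + 112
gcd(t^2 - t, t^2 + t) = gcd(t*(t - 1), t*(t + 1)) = t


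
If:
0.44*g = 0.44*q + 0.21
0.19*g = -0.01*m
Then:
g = q + 0.477272727272727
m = -19.0*q - 9.06818181818182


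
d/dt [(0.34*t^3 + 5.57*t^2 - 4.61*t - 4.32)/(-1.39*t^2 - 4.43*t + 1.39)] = (-0.4726*t^4 - 3.0124*t^3 - 29.6652*t^2 + 3.475*t - 25.5455)/(1.9321*t^4 + 12.3154*t^3 + 15.7607*t^2 - 12.3154*t + 1.9321)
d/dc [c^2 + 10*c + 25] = 2*c + 10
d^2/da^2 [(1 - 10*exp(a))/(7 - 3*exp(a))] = (201*exp(a) + 469)*exp(a)/(27*exp(3*a) - 189*exp(2*a) + 441*exp(a) - 343)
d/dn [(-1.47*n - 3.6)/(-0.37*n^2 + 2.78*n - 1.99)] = (-0.5439*n^2 - 2.664*n + 12.9333)/(0.1369*n^4 - 2.0572*n^3 + 9.201*n^2 - 11.0644*n + 3.9601)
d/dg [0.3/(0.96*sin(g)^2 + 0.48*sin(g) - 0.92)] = -(0.576*sin(g) + 0.144)*cos(g)/(0.96*sin(g)^2 + 0.48*sin(g) - 0.92)^2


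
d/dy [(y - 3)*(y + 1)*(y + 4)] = 3*y^2 + 4*y - 11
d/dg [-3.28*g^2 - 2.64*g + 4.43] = -6.56*g - 2.64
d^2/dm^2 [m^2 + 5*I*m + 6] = 2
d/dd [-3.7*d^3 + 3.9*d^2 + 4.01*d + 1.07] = -11.1*d^2 + 7.8*d + 4.01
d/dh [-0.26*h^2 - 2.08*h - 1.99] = -0.52*h - 2.08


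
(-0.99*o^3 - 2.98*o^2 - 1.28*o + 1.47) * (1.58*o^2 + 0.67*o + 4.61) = -1.5642*o^5 - 5.3717*o^4 - 8.5829*o^3 - 12.2728*o^2 - 4.9159*o + 6.7767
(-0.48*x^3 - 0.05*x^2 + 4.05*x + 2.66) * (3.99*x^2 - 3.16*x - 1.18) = -1.9152*x^5 + 1.3173*x^4 + 16.8839*x^3 - 2.1256*x^2 - 13.1846*x - 3.1388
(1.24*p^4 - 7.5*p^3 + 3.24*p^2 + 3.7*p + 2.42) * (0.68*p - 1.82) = 0.8432*p^5 - 7.3568*p^4 + 15.8532*p^3 - 3.3808*p^2 - 5.0884*p - 4.4044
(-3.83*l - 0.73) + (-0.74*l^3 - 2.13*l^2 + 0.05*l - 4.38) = -0.74*l^3 - 2.13*l^2 - 3.78*l - 5.11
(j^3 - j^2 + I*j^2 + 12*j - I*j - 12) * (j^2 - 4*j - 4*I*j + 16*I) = j^5 - 5*j^4 - 3*I*j^4 + 20*j^3 + 15*I*j^3 - 80*j^2 - 60*I*j^2 + 64*j + 240*I*j - 192*I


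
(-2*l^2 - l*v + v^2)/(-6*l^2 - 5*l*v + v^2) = (-2*l + v)/(-6*l + v)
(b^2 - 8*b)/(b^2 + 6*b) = (b - 8)/(b + 6)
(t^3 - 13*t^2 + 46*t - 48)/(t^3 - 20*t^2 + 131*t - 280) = (t^2 - 5*t + 6)/(t^2 - 12*t + 35)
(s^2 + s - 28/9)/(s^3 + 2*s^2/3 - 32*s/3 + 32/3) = (s + 7/3)/(s^2 + 2*s - 8)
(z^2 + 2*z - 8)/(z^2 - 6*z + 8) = (z + 4)/(z - 4)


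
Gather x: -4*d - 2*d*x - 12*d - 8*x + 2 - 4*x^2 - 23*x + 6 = -16*d - 4*x^2 + x*(-2*d - 31) + 8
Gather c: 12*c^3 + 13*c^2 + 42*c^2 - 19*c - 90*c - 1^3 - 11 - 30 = 12*c^3 + 55*c^2 - 109*c - 42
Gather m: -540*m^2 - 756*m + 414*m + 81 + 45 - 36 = -540*m^2 - 342*m + 90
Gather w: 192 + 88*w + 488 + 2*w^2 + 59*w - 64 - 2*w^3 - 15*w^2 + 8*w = -2*w^3 - 13*w^2 + 155*w + 616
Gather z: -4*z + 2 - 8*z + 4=6 - 12*z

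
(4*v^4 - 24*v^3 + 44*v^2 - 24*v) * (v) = 4*v^5 - 24*v^4 + 44*v^3 - 24*v^2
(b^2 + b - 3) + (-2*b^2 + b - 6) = -b^2 + 2*b - 9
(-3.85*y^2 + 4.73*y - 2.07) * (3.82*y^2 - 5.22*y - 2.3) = -14.707*y^4 + 38.1656*y^3 - 23.743*y^2 - 0.0736000000000008*y + 4.761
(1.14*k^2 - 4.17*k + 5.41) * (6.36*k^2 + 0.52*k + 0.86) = 7.2504*k^4 - 25.9284*k^3 + 33.2196*k^2 - 0.773*k + 4.6526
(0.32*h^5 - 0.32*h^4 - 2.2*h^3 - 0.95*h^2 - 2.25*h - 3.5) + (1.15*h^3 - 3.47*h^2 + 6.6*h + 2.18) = 0.32*h^5 - 0.32*h^4 - 1.05*h^3 - 4.42*h^2 + 4.35*h - 1.32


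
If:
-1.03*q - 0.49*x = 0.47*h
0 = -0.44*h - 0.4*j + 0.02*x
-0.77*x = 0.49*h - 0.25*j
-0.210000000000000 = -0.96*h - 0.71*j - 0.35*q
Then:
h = 1.39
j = -1.59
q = 0.03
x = -1.40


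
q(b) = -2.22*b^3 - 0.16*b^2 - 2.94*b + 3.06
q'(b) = -6.66*b^2 - 0.32*b - 2.94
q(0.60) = 0.76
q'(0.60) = -5.53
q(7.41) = -930.76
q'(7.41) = -371.00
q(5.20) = -328.70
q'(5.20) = -184.69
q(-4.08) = 163.17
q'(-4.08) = -112.50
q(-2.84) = 60.97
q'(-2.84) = -55.75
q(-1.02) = 8.25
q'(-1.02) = -9.54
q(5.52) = -391.44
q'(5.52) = -207.64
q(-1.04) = 8.44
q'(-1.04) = -9.81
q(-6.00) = 494.46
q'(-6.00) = -240.78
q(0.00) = 3.06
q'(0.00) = -2.94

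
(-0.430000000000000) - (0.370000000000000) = -0.800000000000000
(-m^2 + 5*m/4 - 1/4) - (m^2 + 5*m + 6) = -2*m^2 - 15*m/4 - 25/4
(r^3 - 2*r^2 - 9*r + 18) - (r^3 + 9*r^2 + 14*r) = -11*r^2 - 23*r + 18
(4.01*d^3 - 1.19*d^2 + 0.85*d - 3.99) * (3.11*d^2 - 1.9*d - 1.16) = 12.4711*d^5 - 11.3199*d^4 + 0.2529*d^3 - 12.6435*d^2 + 6.595*d + 4.6284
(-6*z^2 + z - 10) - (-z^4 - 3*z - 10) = z^4 - 6*z^2 + 4*z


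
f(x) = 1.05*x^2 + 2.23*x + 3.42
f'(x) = 2.1*x + 2.23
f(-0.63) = 2.43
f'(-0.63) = 0.91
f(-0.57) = 2.49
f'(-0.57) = 1.03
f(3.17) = 21.04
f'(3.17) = 8.89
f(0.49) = 4.76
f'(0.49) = 3.26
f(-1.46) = 2.40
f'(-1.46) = -0.84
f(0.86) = 6.11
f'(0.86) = 4.04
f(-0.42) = 2.67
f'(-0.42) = 1.35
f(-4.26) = 12.98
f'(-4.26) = -6.72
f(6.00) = 54.60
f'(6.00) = 14.83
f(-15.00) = 206.22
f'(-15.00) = -29.27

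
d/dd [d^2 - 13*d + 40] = 2*d - 13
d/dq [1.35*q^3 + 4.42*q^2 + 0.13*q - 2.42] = 4.05*q^2 + 8.84*q + 0.13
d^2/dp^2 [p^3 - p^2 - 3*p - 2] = 6*p - 2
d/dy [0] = 0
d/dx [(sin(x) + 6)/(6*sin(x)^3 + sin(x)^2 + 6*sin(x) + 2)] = -(12*sin(x)^3 + 109*sin(x)^2 + 12*sin(x) + 34)*cos(x)/(6*sin(x)^3 + sin(x)^2 + 6*sin(x) + 2)^2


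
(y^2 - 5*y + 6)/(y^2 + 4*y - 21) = (y - 2)/(y + 7)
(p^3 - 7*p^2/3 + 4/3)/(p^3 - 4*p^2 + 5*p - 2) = (p + 2/3)/(p - 1)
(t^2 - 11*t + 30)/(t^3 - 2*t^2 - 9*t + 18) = (t^2 - 11*t + 30)/(t^3 - 2*t^2 - 9*t + 18)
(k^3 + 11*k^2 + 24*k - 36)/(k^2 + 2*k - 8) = (k^3 + 11*k^2 + 24*k - 36)/(k^2 + 2*k - 8)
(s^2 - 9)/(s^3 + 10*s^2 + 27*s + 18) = (s - 3)/(s^2 + 7*s + 6)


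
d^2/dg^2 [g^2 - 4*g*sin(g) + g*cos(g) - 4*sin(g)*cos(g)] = 4*g*sin(g) - g*cos(g) - 2*sin(g) + 8*sin(2*g) - 8*cos(g) + 2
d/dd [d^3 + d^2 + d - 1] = 3*d^2 + 2*d + 1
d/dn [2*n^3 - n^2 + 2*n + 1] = 6*n^2 - 2*n + 2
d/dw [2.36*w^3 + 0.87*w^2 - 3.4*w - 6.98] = 7.08*w^2 + 1.74*w - 3.4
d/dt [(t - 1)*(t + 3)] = 2*t + 2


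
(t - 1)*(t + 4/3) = t^2 + t/3 - 4/3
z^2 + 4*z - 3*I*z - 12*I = (z + 4)*(z - 3*I)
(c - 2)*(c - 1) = c^2 - 3*c + 2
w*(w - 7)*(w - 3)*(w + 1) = w^4 - 9*w^3 + 11*w^2 + 21*w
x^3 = x^3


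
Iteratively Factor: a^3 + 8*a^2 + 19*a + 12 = (a + 4)*(a^2 + 4*a + 3) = (a + 1)*(a + 4)*(a + 3)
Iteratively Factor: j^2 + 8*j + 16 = (j + 4)*(j + 4)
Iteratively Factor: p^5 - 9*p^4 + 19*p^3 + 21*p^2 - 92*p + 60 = (p - 2)*(p^4 - 7*p^3 + 5*p^2 + 31*p - 30) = (p - 3)*(p - 2)*(p^3 - 4*p^2 - 7*p + 10) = (p - 3)*(p - 2)*(p + 2)*(p^2 - 6*p + 5) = (p - 3)*(p - 2)*(p - 1)*(p + 2)*(p - 5)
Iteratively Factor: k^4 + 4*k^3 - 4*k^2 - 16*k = (k - 2)*(k^3 + 6*k^2 + 8*k) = k*(k - 2)*(k^2 + 6*k + 8) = k*(k - 2)*(k + 2)*(k + 4)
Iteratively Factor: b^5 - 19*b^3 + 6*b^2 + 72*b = (b - 3)*(b^4 + 3*b^3 - 10*b^2 - 24*b) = (b - 3)^2*(b^3 + 6*b^2 + 8*b) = (b - 3)^2*(b + 2)*(b^2 + 4*b) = (b - 3)^2*(b + 2)*(b + 4)*(b)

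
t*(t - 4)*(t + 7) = t^3 + 3*t^2 - 28*t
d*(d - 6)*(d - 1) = d^3 - 7*d^2 + 6*d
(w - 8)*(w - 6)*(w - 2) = w^3 - 16*w^2 + 76*w - 96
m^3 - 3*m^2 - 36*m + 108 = (m - 6)*(m - 3)*(m + 6)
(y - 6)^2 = y^2 - 12*y + 36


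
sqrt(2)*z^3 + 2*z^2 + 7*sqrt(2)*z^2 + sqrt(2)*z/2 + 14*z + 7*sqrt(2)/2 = (z + 7)*(z + sqrt(2)/2)*(sqrt(2)*z + 1)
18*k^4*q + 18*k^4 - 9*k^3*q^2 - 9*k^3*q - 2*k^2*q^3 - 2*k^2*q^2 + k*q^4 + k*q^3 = (-3*k + q)*(-2*k + q)*(3*k + q)*(k*q + k)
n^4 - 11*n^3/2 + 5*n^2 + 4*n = n*(n - 4)*(n - 2)*(n + 1/2)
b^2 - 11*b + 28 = (b - 7)*(b - 4)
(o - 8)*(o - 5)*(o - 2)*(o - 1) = o^4 - 16*o^3 + 81*o^2 - 146*o + 80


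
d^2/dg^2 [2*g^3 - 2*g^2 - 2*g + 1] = 12*g - 4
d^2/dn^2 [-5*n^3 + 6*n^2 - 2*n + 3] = 12 - 30*n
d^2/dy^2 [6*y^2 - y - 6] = 12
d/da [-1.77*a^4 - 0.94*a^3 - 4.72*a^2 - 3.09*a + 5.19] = -7.08*a^3 - 2.82*a^2 - 9.44*a - 3.09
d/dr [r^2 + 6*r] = 2*r + 6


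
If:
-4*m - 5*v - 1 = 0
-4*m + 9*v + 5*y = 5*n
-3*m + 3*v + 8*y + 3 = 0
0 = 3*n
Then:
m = -132/313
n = 0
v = 43/313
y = -183/313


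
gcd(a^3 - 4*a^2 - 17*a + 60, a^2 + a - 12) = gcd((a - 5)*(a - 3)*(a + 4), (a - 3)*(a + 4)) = a^2 + a - 12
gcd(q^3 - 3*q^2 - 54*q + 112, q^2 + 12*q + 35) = q + 7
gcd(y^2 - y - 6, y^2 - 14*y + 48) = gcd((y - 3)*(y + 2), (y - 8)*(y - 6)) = 1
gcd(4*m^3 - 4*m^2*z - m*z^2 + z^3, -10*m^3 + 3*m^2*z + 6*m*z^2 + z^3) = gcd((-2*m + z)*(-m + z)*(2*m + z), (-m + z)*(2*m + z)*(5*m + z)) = -2*m^2 + m*z + z^2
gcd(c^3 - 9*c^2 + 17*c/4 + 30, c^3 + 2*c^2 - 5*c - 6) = 1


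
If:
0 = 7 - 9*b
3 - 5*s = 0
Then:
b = 7/9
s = 3/5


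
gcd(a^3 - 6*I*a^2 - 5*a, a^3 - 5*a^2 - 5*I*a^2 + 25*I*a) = a^2 - 5*I*a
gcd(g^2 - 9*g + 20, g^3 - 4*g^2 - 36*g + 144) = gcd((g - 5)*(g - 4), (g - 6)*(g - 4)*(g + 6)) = g - 4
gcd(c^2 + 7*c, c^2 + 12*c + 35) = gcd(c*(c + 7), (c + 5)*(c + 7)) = c + 7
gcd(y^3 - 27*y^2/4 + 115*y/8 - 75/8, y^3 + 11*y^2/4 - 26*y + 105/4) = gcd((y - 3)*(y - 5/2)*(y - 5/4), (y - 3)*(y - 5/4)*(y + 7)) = y^2 - 17*y/4 + 15/4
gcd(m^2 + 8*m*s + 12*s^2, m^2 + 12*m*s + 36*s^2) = m + 6*s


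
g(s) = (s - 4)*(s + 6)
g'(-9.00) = -16.00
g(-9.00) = 39.00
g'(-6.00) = -10.00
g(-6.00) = 0.00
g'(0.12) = 2.24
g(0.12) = -23.75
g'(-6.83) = -11.66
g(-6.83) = 8.99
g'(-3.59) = -5.18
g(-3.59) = -18.29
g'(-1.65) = -1.30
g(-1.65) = -24.58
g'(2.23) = 6.46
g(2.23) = -14.57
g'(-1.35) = -0.70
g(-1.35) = -24.88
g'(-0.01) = 1.98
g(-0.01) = -24.02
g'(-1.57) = -1.14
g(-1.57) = -24.68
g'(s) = 2*s + 2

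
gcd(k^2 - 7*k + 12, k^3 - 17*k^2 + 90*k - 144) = k - 3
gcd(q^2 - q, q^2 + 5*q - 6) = q - 1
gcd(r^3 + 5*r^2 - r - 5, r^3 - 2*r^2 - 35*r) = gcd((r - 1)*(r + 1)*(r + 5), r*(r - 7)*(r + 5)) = r + 5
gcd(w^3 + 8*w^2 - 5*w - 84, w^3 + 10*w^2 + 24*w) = w + 4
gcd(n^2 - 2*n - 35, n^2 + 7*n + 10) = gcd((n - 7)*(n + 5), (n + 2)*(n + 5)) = n + 5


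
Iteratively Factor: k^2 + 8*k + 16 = (k + 4)*(k + 4)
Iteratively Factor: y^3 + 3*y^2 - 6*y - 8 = (y + 1)*(y^2 + 2*y - 8) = (y - 2)*(y + 1)*(y + 4)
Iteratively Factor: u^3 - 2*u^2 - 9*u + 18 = (u - 3)*(u^2 + u - 6) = (u - 3)*(u - 2)*(u + 3)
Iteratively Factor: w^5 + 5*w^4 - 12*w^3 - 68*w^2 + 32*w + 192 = (w - 2)*(w^4 + 7*w^3 + 2*w^2 - 64*w - 96) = (w - 3)*(w - 2)*(w^3 + 10*w^2 + 32*w + 32) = (w - 3)*(w - 2)*(w + 2)*(w^2 + 8*w + 16) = (w - 3)*(w - 2)*(w + 2)*(w + 4)*(w + 4)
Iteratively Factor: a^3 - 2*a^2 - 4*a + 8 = (a - 2)*(a^2 - 4) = (a - 2)^2*(a + 2)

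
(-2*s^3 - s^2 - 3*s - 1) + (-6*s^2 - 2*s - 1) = -2*s^3 - 7*s^2 - 5*s - 2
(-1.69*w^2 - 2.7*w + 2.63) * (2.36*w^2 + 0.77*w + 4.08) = -3.9884*w^4 - 7.6733*w^3 - 2.7674*w^2 - 8.9909*w + 10.7304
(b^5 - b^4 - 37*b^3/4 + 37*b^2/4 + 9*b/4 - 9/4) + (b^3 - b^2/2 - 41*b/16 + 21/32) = b^5 - b^4 - 33*b^3/4 + 35*b^2/4 - 5*b/16 - 51/32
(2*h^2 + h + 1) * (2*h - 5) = 4*h^3 - 8*h^2 - 3*h - 5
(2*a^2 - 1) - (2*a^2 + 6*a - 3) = 2 - 6*a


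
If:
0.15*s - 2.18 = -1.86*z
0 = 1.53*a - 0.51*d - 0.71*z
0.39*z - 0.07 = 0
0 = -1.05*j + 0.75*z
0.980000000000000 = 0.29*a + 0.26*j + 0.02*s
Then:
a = 2.42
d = 7.00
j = 0.13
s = 12.31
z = 0.18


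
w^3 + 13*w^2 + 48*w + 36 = (w + 1)*(w + 6)^2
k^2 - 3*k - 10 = (k - 5)*(k + 2)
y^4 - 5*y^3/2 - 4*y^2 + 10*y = y*(y - 5/2)*(y - 2)*(y + 2)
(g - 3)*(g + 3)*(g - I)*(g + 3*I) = g^4 + 2*I*g^3 - 6*g^2 - 18*I*g - 27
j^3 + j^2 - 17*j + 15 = (j - 3)*(j - 1)*(j + 5)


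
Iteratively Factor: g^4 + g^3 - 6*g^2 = (g)*(g^3 + g^2 - 6*g) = g*(g + 3)*(g^2 - 2*g) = g*(g - 2)*(g + 3)*(g)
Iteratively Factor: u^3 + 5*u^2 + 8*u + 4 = (u + 1)*(u^2 + 4*u + 4) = (u + 1)*(u + 2)*(u + 2)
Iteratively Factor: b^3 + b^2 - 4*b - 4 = (b - 2)*(b^2 + 3*b + 2) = (b - 2)*(b + 1)*(b + 2)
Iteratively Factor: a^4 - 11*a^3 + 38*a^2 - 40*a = (a - 2)*(a^3 - 9*a^2 + 20*a) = a*(a - 2)*(a^2 - 9*a + 20) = a*(a - 5)*(a - 2)*(a - 4)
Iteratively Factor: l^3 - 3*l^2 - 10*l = (l - 5)*(l^2 + 2*l) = l*(l - 5)*(l + 2)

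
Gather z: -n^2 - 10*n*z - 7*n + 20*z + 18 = -n^2 - 7*n + z*(20 - 10*n) + 18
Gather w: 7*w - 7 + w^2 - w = w^2 + 6*w - 7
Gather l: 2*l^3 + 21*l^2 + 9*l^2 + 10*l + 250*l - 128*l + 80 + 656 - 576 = 2*l^3 + 30*l^2 + 132*l + 160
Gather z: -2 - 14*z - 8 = -14*z - 10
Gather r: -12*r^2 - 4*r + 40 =-12*r^2 - 4*r + 40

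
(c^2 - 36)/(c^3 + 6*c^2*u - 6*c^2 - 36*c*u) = (c + 6)/(c*(c + 6*u))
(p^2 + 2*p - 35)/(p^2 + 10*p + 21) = (p - 5)/(p + 3)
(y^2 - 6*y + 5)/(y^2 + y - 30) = (y - 1)/(y + 6)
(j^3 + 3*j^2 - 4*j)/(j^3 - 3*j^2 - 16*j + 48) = j*(j - 1)/(j^2 - 7*j + 12)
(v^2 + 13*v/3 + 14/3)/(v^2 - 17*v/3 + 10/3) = (3*v^2 + 13*v + 14)/(3*v^2 - 17*v + 10)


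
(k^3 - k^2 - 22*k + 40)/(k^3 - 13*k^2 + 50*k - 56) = (k + 5)/(k - 7)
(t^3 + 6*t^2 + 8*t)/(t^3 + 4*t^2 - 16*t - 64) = t*(t + 2)/(t^2 - 16)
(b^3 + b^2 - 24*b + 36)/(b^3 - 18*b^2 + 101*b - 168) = (b^2 + 4*b - 12)/(b^2 - 15*b + 56)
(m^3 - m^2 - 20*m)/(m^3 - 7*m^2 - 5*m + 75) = m*(m + 4)/(m^2 - 2*m - 15)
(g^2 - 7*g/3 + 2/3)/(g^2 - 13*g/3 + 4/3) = (g - 2)/(g - 4)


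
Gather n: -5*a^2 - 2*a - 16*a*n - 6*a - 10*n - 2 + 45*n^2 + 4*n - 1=-5*a^2 - 8*a + 45*n^2 + n*(-16*a - 6) - 3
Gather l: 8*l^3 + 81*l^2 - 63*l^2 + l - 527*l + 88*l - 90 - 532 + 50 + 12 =8*l^3 + 18*l^2 - 438*l - 560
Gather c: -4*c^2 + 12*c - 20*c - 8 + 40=-4*c^2 - 8*c + 32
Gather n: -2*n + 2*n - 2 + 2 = 0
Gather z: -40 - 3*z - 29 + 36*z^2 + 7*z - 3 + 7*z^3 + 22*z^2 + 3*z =7*z^3 + 58*z^2 + 7*z - 72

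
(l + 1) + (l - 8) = 2*l - 7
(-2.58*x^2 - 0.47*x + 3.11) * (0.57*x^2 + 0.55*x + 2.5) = -1.4706*x^4 - 1.6869*x^3 - 4.9358*x^2 + 0.5355*x + 7.775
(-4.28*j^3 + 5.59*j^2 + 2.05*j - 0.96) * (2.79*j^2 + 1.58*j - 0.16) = -11.9412*j^5 + 8.8337*j^4 + 15.2365*j^3 - 0.3338*j^2 - 1.8448*j + 0.1536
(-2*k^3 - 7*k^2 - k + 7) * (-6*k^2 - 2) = 12*k^5 + 42*k^4 + 10*k^3 - 28*k^2 + 2*k - 14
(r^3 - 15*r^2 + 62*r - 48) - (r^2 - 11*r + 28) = r^3 - 16*r^2 + 73*r - 76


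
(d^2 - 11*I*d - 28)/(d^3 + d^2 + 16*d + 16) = (d - 7*I)/(d^2 + d*(1 + 4*I) + 4*I)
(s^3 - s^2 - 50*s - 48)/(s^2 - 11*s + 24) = (s^2 + 7*s + 6)/(s - 3)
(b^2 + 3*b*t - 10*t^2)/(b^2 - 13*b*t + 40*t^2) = (b^2 + 3*b*t - 10*t^2)/(b^2 - 13*b*t + 40*t^2)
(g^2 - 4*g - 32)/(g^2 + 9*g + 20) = (g - 8)/(g + 5)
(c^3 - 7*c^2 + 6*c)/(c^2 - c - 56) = c*(-c^2 + 7*c - 6)/(-c^2 + c + 56)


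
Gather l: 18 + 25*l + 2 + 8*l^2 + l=8*l^2 + 26*l + 20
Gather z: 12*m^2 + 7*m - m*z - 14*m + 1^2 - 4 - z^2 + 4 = 12*m^2 - m*z - 7*m - z^2 + 1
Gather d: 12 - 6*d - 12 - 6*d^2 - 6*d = -6*d^2 - 12*d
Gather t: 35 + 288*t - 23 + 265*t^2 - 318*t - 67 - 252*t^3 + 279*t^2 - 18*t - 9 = -252*t^3 + 544*t^2 - 48*t - 64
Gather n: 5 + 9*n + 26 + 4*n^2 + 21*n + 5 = 4*n^2 + 30*n + 36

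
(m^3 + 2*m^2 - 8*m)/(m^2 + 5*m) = (m^2 + 2*m - 8)/(m + 5)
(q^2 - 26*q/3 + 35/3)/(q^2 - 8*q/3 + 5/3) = (q - 7)/(q - 1)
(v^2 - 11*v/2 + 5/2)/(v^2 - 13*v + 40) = (v - 1/2)/(v - 8)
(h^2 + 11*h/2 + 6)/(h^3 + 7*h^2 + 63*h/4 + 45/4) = 2*(h + 4)/(2*h^2 + 11*h + 15)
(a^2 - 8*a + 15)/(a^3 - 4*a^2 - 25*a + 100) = (a - 3)/(a^2 + a - 20)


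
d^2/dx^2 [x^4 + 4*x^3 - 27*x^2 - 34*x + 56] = 12*x^2 + 24*x - 54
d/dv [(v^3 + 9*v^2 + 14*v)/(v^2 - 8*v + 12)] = (v^4 - 16*v^3 - 50*v^2 + 216*v + 168)/(v^4 - 16*v^3 + 88*v^2 - 192*v + 144)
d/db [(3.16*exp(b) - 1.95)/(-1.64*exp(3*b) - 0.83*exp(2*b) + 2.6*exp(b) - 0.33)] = (10.3648*exp(3*b) - 6.9712*exp(2*b) - 3.237*exp(b) + 4.0272)*exp(b)/(2.6896*exp(6*b) + 2.7224*exp(5*b) - 7.8391*exp(4*b) - 3.2336*exp(3*b) + 7.3078*exp(2*b) - 1.716*exp(b) + 0.1089)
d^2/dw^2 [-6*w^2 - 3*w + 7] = -12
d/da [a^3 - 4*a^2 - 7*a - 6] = 3*a^2 - 8*a - 7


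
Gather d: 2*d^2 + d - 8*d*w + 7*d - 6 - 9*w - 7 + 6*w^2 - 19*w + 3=2*d^2 + d*(8 - 8*w) + 6*w^2 - 28*w - 10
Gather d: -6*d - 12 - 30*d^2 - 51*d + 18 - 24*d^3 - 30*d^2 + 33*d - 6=-24*d^3 - 60*d^2 - 24*d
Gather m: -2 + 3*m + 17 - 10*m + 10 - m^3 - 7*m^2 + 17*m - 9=-m^3 - 7*m^2 + 10*m + 16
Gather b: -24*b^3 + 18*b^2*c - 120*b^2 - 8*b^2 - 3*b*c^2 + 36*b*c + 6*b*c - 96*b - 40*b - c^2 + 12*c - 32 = -24*b^3 + b^2*(18*c - 128) + b*(-3*c^2 + 42*c - 136) - c^2 + 12*c - 32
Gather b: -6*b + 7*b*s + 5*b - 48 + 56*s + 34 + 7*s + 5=b*(7*s - 1) + 63*s - 9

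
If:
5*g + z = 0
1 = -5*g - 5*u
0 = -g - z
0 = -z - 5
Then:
No Solution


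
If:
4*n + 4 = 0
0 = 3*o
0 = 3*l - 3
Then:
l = 1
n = -1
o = 0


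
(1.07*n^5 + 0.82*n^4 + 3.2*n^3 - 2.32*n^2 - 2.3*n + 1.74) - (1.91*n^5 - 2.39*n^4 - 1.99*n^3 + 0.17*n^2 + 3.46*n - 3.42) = -0.84*n^5 + 3.21*n^4 + 5.19*n^3 - 2.49*n^2 - 5.76*n + 5.16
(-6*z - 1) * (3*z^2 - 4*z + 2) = -18*z^3 + 21*z^2 - 8*z - 2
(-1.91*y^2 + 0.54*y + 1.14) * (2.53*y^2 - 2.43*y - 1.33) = -4.8323*y^4 + 6.0075*y^3 + 4.1123*y^2 - 3.4884*y - 1.5162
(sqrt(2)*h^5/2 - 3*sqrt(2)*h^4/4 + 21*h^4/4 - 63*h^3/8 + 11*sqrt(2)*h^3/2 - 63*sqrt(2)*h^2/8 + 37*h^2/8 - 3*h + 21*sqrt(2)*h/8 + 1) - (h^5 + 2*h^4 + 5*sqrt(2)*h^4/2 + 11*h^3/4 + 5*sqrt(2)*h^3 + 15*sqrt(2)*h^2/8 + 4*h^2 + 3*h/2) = -h^5 + sqrt(2)*h^5/2 - 13*sqrt(2)*h^4/4 + 13*h^4/4 - 85*h^3/8 + sqrt(2)*h^3/2 - 39*sqrt(2)*h^2/4 + 5*h^2/8 - 9*h/2 + 21*sqrt(2)*h/8 + 1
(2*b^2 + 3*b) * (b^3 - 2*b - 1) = 2*b^5 + 3*b^4 - 4*b^3 - 8*b^2 - 3*b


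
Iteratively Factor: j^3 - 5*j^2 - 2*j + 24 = (j + 2)*(j^2 - 7*j + 12) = (j - 3)*(j + 2)*(j - 4)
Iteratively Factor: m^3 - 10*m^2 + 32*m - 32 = (m - 4)*(m^2 - 6*m + 8) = (m - 4)^2*(m - 2)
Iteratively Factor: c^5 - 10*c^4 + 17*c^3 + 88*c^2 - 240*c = (c - 4)*(c^4 - 6*c^3 - 7*c^2 + 60*c) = c*(c - 4)*(c^3 - 6*c^2 - 7*c + 60) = c*(c - 5)*(c - 4)*(c^2 - c - 12) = c*(c - 5)*(c - 4)^2*(c + 3)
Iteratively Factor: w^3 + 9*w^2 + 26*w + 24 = (w + 2)*(w^2 + 7*w + 12) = (w + 2)*(w + 4)*(w + 3)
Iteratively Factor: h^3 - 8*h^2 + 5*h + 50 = (h - 5)*(h^2 - 3*h - 10) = (h - 5)*(h + 2)*(h - 5)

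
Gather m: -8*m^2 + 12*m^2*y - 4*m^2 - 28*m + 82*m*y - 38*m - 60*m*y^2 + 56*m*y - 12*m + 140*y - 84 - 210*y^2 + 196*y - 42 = m^2*(12*y - 12) + m*(-60*y^2 + 138*y - 78) - 210*y^2 + 336*y - 126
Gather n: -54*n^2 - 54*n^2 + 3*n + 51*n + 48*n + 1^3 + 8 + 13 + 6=-108*n^2 + 102*n + 28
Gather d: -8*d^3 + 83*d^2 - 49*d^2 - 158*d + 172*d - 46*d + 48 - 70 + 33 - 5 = -8*d^3 + 34*d^2 - 32*d + 6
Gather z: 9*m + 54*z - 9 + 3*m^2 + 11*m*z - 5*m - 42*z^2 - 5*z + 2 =3*m^2 + 4*m - 42*z^2 + z*(11*m + 49) - 7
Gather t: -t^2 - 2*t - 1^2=-t^2 - 2*t - 1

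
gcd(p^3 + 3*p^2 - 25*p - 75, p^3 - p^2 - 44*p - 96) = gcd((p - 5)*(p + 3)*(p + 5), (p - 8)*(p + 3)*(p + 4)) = p + 3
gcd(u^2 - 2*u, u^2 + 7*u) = u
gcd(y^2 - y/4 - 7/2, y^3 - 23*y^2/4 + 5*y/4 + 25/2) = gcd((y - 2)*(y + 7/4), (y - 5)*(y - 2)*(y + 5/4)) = y - 2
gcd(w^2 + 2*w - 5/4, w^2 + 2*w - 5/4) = w^2 + 2*w - 5/4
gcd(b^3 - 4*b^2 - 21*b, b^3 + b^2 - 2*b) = b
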